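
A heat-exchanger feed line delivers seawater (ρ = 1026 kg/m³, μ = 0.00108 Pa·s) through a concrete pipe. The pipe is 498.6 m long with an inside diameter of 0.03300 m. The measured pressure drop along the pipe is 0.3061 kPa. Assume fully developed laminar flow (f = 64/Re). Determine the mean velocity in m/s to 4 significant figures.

V ≈ 0.01934 m/s

For laminar flow, f = 64/Re with Re = ρVD/μ, so Darcy-Weisbach reduces to ΔP = 32μLV/D². Solving for V: V = ΔP·D²/(32μL) = 306.1·(0.033)²/(32·0.00108·498.6) = 0.01934 m/s.
Check: Re = ρVD/μ = 1026·0.01934·0.033/0.00108 = 606.5 < 2300, so the laminar assumption holds.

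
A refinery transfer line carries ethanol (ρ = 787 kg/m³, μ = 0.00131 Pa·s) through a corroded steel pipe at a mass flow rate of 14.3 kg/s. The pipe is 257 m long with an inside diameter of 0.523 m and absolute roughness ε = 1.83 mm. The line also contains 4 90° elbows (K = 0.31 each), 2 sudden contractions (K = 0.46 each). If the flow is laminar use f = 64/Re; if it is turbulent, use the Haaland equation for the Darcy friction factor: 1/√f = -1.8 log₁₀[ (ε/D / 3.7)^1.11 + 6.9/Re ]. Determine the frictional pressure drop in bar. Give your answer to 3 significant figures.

ΔP ≈ 4.90×10^-4 bar

A = πD²/4 = π(0.523)²/4 = 0.2148 m²; mean velocity V = ṁ/(ρA) = 14.3/(787 · 0.2148) = 0.08458 m/s.
Reynolds number Re = ρVD/μ = 787 · 0.08458 · 0.523 / 0.00131 = 2.657e+04.
Re > 4000 → turbulent. Relative roughness ε/D = 0.00183/0.523 = 0.0035. Haaland: 1/√f = -1.8 log₁₀[(0.0035/3.7)^1.11 + 6.9/2.657e+04] = -1.8 log₁₀[0.00044 + 0.00026] = 5.68, so f = 0.031.
Total minor-loss coefficient ΣK = 4·0.31 + 2·0.46 = 2.16.
ΔP = [f·L/D + ΣK]·(ρV²/2) = [0.031·257/0.523 + 2.16]·(787·0.08458²/2) = [15.23 + 2.16]·2.815 = 48.96 Pa.
ΔP = 48.96 Pa = 4.90×10^-4 bar.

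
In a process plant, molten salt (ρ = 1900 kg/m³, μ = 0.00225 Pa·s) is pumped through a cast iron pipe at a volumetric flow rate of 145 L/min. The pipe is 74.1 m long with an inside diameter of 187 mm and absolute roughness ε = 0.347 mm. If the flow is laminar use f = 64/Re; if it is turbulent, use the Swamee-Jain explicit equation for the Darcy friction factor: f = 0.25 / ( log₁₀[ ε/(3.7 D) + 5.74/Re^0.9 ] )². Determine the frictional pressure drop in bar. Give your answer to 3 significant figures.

ΔP ≈ 9.27×10^-4 bar

Q = 145 L/min = 145/60000 = 0.002417 m³/s.
Cross-sectional area A = πD²/4 = π(0.187)²/4 = 0.02746 m²; mean velocity V = Q/A = 0.002417/0.02746 = 0.08799 m/s.
Reynolds number Re = ρVD/μ = 1900 · 0.08799 · 0.187 / 0.00225 = 1.389e+04.
Re > 4000 → turbulent. Relative roughness ε/D = 0.000347/0.187 = 0.00186. Swamee-Jain: f = 0.25/(log₁₀[0.00186/3.7 + 5.74/1.389e+04^0.9])² = 0.25/(log₁₀[0.000502 + 0.00107])² = 0.25/(-2.803)² = 0.03182.
Darcy-Weisbach: ΔP = f(L/D)(ρV²/2) = 0.03182·(74.1/0.187)·(1900·0.08799²/2) = 0.03182·396.3·7.355 = 92.74 Pa.
ΔP = 92.74 Pa = 9.27×10^-4 bar.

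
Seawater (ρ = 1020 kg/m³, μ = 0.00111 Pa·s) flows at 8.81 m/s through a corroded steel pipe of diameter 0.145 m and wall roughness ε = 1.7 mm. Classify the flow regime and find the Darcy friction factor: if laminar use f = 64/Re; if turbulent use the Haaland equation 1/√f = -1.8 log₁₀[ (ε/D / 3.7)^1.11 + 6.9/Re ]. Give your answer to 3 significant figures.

Re = ρVD/μ = 1020·8.81·0.145/0.00111 = 1.174e+06.
Re > 4000 → turbulent. ε/D = 0.0017/0.145 = 0.0117; Haaland: 1/√f = -1.8 log₁₀[0.00168 + 5.88e-06] = 4.991, so f = 0.04015.

f ≈ 0.0402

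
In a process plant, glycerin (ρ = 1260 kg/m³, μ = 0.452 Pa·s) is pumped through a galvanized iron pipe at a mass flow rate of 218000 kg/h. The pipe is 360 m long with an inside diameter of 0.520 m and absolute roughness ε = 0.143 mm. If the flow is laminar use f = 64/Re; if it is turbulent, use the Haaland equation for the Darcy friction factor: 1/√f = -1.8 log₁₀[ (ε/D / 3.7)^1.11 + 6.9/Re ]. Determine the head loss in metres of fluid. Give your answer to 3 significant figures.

ṁ = 218000 kg/h = 218000/3600 = 60.56 kg/s.
A = πD²/4 = π(0.52)²/4 = 0.2124 m²; mean velocity V = ṁ/(ρA) = 60.56/(1260 · 0.2124) = 0.2263 m/s.
Reynolds number Re = ρVD/μ = 1260 · 0.2263 · 0.52 / 0.452 = 328.
Re < 2300 → laminar flow, so f = 64/Re = 64/328 = 0.1951 (the turbulent correlation is not needed).
Darcy-Weisbach: ΔP = f(L/D)(ρV²/2) = 0.1951·(360/0.52)·(1260·0.2263²/2) = 0.1951·692.3·32.26 = 4358 Pa.
Head loss h_f = ΔP/(ρg) = 4358/(1260·9.81) = 0.353 m.

h_f ≈ 0.353 m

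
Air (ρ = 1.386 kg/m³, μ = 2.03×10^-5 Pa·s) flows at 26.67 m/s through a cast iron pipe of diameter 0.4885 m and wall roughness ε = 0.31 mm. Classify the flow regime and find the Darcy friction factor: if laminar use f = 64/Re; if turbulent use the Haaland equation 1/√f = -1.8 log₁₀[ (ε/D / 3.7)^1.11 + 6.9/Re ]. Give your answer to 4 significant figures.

f ≈ 0.01808

Re = ρVD/μ = 1.386·26.67·0.4885/2.03e-05 = 8.895e+05.
Re > 4000 → turbulent. ε/D = 0.00031/0.4885 = 0.000635; Haaland: 1/√f = -1.8 log₁₀[6.61e-05 + 7.76e-06] = 7.437, so f = 0.01808.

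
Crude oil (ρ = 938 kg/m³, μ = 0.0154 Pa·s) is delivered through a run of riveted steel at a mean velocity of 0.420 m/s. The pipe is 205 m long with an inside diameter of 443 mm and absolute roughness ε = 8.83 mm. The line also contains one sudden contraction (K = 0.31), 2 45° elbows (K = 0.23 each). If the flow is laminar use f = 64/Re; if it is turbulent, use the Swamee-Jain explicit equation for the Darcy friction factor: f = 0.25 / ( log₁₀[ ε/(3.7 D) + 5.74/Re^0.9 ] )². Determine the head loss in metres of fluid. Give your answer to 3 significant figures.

h_f ≈ 0.227 m

Reynolds number Re = ρVD/μ = 938 · 0.42 · 0.443 / 0.0154 = 1.133e+04.
Re > 4000 → turbulent. Relative roughness ε/D = 0.00883/0.443 = 0.0199. Swamee-Jain: f = 0.25/(log₁₀[0.0199/3.7 + 5.74/1.133e+04^0.9])² = 0.25/(log₁₀[0.00539 + 0.00129])² = 0.25/(-2.176)² = 0.05282.
Total minor-loss coefficient ΣK = 1·0.31 + 2·0.23 = 0.77.
ΔP = [f·L/D + ΣK]·(ρV²/2) = [0.05282·205/0.443 + 0.77]·(938·0.42²/2) = [24.44 + 0.77]·82.73 = 2086 Pa.
Head loss h_f = ΔP/(ρg) = 2086/(938·9.81) = 0.227 m.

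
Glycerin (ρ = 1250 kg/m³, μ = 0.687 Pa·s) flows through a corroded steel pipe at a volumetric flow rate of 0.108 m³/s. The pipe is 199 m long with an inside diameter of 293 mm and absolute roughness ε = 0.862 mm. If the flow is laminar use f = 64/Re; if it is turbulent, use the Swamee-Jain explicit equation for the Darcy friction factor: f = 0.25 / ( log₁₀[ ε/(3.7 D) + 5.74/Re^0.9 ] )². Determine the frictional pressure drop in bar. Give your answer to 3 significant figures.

ΔP ≈ 0.816 bar

Cross-sectional area A = πD²/4 = π(0.293)²/4 = 0.06743 m²; mean velocity V = Q/A = 0.108/0.06743 = 1.602 m/s.
Reynolds number Re = ρVD/μ = 1250 · 1.602 · 0.293 / 0.687 = 853.9.
Re < 2300 → laminar flow, so f = 64/Re = 64/853.9 = 0.07495 (the turbulent correlation is not needed).
Darcy-Weisbach: ΔP = f(L/D)(ρV²/2) = 0.07495·(199/0.293)·(1250·1.602²/2) = 0.07495·679.2·1604 = 8.162e+04 Pa.
ΔP = 8.162e+04 Pa = 0.816 bar.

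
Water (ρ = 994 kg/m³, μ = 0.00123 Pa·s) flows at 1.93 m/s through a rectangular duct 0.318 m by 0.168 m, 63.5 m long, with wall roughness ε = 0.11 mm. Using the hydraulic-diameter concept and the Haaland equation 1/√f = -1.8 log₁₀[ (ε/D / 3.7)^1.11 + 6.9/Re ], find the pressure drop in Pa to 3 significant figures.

ΔP ≈ 9580 Pa

Hydraulic diameter D_h = 4A/P = 4·(0.318·0.168)/(2·(0.318+0.168)) = 0.2137/0.972 = 0.2199 m.
Re = ρVD_h/μ = 994·1.93·0.2199/0.00123 = 3.429e+05.
ε/D_h = 0.00011/0.2199 = 0.0005; Haaland gives 1/√f = -1.8 log₁₀[5.08e-05+2.01e-05] = 7.469, so f = 0.01793.
ΔP = f(L/D_h)(ρV²/2) = 0.01793·63.5/0.2199·1851 = 9585 Pa.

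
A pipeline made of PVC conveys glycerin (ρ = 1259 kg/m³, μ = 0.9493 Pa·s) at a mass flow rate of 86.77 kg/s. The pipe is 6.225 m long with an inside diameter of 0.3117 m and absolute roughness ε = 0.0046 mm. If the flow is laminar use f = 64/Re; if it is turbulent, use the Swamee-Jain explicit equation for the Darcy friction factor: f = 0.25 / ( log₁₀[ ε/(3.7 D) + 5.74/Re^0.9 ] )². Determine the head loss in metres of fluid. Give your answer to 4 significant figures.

h_f ≈ 0.1423 m

A = πD²/4 = π(0.3117)²/4 = 0.07631 m²; mean velocity V = ṁ/(ρA) = 86.77/(1259 · 0.07631) = 0.9032 m/s.
Reynolds number Re = ρVD/μ = 1259 · 0.9032 · 0.3117 / 0.949 = 373.4.
Re < 2300 → laminar flow, so f = 64/Re = 64/373.4 = 0.1714 (the turbulent correlation is not needed).
Darcy-Weisbach: ΔP = f(L/D)(ρV²/2) = 0.1714·(6.225/0.3117)·(1259·0.9032²/2) = 0.1714·19.97·513.5 = 1758 Pa.
Head loss h_f = ΔP/(ρg) = 1758/(1259·9.81) = 0.1423 m.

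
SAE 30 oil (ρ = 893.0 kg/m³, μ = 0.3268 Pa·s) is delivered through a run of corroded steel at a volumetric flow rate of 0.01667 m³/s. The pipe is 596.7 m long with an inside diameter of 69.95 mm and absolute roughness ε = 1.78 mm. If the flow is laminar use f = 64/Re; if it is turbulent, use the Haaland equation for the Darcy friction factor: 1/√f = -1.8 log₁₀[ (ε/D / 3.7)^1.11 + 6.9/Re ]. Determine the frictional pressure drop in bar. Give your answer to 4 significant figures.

ΔP ≈ 55.32 bar

Cross-sectional area A = πD²/4 = π(0.06995)²/4 = 0.003843 m²; mean velocity V = Q/A = 0.01667/0.003843 = 4.338 m/s.
Reynolds number Re = ρVD/μ = 893 · 4.338 · 0.06995 / 0.327 = 829.1.
Re < 2300 → laminar flow, so f = 64/Re = 64/829.1 = 0.07719 (the turbulent correlation is not needed).
Darcy-Weisbach: ΔP = f(L/D)(ρV²/2) = 0.07719·(596.7/0.06995)·(893·4.338²/2) = 0.07719·8530·8402 = 5.532e+06 Pa.
ΔP = 5.532e+06 Pa = 55.32 bar.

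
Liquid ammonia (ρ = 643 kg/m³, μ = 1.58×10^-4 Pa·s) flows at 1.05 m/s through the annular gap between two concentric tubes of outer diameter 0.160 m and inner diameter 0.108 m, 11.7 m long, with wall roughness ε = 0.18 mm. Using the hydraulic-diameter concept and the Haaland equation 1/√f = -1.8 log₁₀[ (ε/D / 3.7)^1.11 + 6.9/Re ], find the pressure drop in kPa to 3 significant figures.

ΔP ≈ 2.22 kPa

Hydraulic diameter D_h = 4A/P = D_o - D_i = 0.16 - 0.108 = 0.052 m.
Re = ρVD_h/μ = 643·1.05·0.052/0.000158 = 2.222e+05.
ε/D_h = 0.00018/0.052 = 0.00346; Haaland gives 1/√f = -1.8 log₁₀[0.000434+3.11e-05] = 5.998, so f = 0.0278.
ΔP = f(L/D_h)(ρV²/2) = 0.0278·11.7/0.052·354.5 = 2217 Pa.
ΔP = 2.22 kPa.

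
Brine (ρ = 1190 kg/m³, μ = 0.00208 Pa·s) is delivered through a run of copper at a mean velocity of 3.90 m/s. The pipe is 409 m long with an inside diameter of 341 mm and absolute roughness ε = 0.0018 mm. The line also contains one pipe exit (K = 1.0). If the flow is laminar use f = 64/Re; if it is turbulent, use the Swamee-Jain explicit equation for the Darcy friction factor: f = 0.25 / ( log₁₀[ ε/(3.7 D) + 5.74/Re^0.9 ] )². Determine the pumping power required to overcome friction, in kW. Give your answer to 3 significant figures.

Reynolds number Re = ρVD/μ = 1190 · 3.9 · 0.341 / 0.00208 = 7.609e+05.
Re > 4000 → turbulent. Relative roughness ε/D = 1.8e-06/0.341 = 5.28e-06. Swamee-Jain: f = 0.25/(log₁₀[5.28e-06/3.7 + 5.74/7.609e+05^0.9])² = 0.25/(log₁₀[1.43e-06 + 2.92e-05])² = 0.25/(-4.514)² = 0.01227.
Total minor-loss coefficient ΣK = 1·1 = 1.
ΔP = [f·L/D + ΣK]·(ρV²/2) = [0.01227·409/0.341 + 1]·(1190·3.9²/2) = [14.72 + 1]·9050 = 1.423e+05 Pa.
Q = V·A = 3.9·0.09133 = 0.3562 m³/s.
Pumping power P = QΔP = 0.3562·1.423e+05 = 50670 W = 50.7 kW.

P ≈ 50.7 kW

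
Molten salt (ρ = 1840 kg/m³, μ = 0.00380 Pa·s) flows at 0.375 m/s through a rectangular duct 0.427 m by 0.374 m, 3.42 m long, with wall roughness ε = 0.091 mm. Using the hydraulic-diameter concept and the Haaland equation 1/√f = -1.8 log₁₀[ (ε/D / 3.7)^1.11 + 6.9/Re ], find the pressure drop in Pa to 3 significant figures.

Hydraulic diameter D_h = 4A/P = 4·(0.427·0.374)/(2·(0.427+0.374)) = 0.6388/1.602 = 0.3987 m.
Re = ρVD_h/μ = 1840·0.375·0.3987/0.0038 = 7.24e+04.
ε/D_h = 9.1e-05/0.3987 = 0.000228; Haaland gives 1/√f = -1.8 log₁₀[2.12e-05+9.53e-05] = 7.08, so f = 0.01995.
ΔP = f(L/D_h)(ρV²/2) = 0.01995·3.42/0.3987·129.4 = 22.13 Pa.

ΔP ≈ 22.1 Pa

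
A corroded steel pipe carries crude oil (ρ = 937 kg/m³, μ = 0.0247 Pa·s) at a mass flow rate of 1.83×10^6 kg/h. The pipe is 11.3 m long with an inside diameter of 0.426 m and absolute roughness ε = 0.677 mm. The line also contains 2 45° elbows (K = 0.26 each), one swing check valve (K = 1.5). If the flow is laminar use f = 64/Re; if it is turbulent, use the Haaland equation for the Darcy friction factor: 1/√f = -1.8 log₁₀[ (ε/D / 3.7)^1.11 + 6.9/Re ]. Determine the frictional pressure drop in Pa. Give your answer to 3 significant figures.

ṁ = 1.83×10^6 kg/h = 1.83×10^6/3600 = 508.3 kg/s.
A = πD²/4 = π(0.426)²/4 = 0.1425 m²; mean velocity V = ṁ/(ρA) = 508.3/(937 · 0.1425) = 3.806 m/s.
Reynolds number Re = ρVD/μ = 937 · 3.806 · 0.426 / 0.0247 = 6.151e+04.
Re > 4000 → turbulent. Relative roughness ε/D = 0.000677/0.426 = 0.00159. Haaland: 1/√f = -1.8 log₁₀[(0.00159/3.7)^1.11 + 6.9/6.151e+04] = -1.8 log₁₀[0.000183 + 0.000112] = 6.354, so f = 0.02477.
Total minor-loss coefficient ΣK = 2·0.26 + 1·1.5 = 2.02.
ΔP = [f·L/D + ΣK]·(ρV²/2) = [0.02477·11.3/0.426 + 2.02]·(937·3.806²/2) = [0.6571 + 2.02]·6787 = 1.817e+04 Pa.

ΔP ≈ 18200 Pa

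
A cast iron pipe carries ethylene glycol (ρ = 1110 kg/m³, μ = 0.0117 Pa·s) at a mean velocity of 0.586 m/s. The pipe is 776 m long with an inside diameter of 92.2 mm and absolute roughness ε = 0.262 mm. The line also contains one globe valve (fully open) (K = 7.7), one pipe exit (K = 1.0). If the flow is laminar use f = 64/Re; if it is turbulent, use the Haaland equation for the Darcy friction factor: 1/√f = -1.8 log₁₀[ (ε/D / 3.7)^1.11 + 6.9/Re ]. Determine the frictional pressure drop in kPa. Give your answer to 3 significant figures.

Reynolds number Re = ρVD/μ = 1110 · 0.586 · 0.0922 / 0.0117 = 5126.
Re > 4000 → turbulent. Relative roughness ε/D = 0.000262/0.0922 = 0.00284. Haaland: 1/√f = -1.8 log₁₀[(0.00284/3.7)^1.11 + 6.9/5126] = -1.8 log₁₀[0.000349 + 0.00135] = 4.987, so f = 0.0402.
Total minor-loss coefficient ΣK = 1·7.7 + 1·1 = 8.7.
ΔP = [f·L/D + ΣK]·(ρV²/2) = [0.0402·776/0.0922 + 8.7]·(1110·0.586²/2) = [338.4 + 8.7]·190.6 = 6.614e+04 Pa.
ΔP = 6.614e+04 Pa = 66.1 kPa.

ΔP ≈ 66.1 kPa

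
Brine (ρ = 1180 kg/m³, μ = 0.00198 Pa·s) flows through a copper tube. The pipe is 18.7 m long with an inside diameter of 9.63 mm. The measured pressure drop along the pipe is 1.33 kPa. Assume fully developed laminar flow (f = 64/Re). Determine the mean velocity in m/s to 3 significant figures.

V ≈ 0.104 m/s

For laminar flow, f = 64/Re with Re = ρVD/μ, so Darcy-Weisbach reduces to ΔP = 32μLV/D². Solving for V: V = ΔP·D²/(32μL) = 1330·(0.00963)²/(32·0.00198·18.7) = 0.1041 m/s.
Check: Re = ρVD/μ = 1180·0.1041·0.00963/0.00198 = 597.4 < 2300, so the laminar assumption holds.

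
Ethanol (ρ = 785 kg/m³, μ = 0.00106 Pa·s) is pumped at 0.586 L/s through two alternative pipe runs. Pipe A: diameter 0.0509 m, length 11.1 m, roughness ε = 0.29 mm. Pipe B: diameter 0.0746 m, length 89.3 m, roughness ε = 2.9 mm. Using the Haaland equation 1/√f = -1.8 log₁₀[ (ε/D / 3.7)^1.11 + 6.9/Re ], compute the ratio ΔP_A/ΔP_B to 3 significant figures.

Pipe A: V = Q/A = 0.000586/0.002035 = 0.288 m/s; Re = 1.086e+04; ε/D = 0.0057; Haaland → f = 0.03782; ΔP_A = f(L/D)(ρV²/2) = 268.5 Pa.
Pipe B: V = Q/A = 0.000586/0.004371 = 0.1341 m/s; Re = 7407; ε/D = 0.0389; Haaland → f = 0.06759; ΔP_B = f(L/D)(ρV²/2) = 570.8 Pa.
ΔP_A/ΔP_B = 268.5/570.8 = 0.470.

ΔP_A/ΔP_B ≈ 0.470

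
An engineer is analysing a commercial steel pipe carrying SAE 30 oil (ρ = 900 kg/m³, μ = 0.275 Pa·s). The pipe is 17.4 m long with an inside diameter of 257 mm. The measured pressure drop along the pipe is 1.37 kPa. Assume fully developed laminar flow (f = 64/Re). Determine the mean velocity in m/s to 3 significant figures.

For laminar flow, f = 64/Re with Re = ρVD/μ, so Darcy-Weisbach reduces to ΔP = 32μLV/D². Solving for V: V = ΔP·D²/(32μL) = 1370·(0.257)²/(32·0.275·17.4) = 0.591 m/s.
Check: Re = ρVD/μ = 900·0.591·0.257/0.275 = 497 < 2300, so the laminar assumption holds.

V ≈ 0.591 m/s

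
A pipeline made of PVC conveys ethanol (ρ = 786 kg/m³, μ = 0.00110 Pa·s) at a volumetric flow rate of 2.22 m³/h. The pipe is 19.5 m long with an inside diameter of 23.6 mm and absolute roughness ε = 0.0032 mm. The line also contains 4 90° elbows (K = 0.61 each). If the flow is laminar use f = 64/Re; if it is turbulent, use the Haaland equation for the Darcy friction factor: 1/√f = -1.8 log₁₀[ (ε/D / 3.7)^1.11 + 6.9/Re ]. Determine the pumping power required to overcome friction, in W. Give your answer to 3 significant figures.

Q = 2.22 m³/h = 2.22/3600 = 0.0006167 m³/s.
Cross-sectional area A = πD²/4 = π(0.0236)²/4 = 0.0004374 m²; mean velocity V = Q/A = 0.0006167/0.0004374 = 1.41 m/s.
Reynolds number Re = ρVD/μ = 786 · 1.41 · 0.0236 / 0.0011 = 2.377e+04.
Re > 4000 → turbulent. Relative roughness ε/D = 3.2e-06/0.0236 = 0.000136. Haaland: 1/√f = -1.8 log₁₀[(0.000136/3.7)^1.11 + 6.9/2.377e+04] = -1.8 log₁₀[1.19e-05 + 0.00029] = 6.336, so f = 0.02491.
Total minor-loss coefficient ΣK = 4·0.61 = 2.44.
ΔP = [f·L/D + ΣK]·(ρV²/2) = [0.02491·19.5/0.0236 + 2.44]·(786·1.41²/2) = [20.59 + 2.44]·781 = 1.798e+04 Pa.
Pumping power P = QΔP = 0.0006167·1.798e+04 = 11.09 W = 11.1 W.

P ≈ 11.1 W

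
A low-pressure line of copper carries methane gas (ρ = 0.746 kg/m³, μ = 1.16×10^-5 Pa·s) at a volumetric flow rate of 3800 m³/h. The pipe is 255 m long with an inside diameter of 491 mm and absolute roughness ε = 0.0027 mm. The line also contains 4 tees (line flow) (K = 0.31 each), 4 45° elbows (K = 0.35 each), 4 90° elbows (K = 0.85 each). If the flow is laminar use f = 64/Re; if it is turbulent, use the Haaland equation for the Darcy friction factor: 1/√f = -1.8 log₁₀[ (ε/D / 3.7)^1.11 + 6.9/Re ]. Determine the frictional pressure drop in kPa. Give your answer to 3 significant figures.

Q = 3800 m³/h = 3800/3600 = 1.056 m³/s.
Cross-sectional area A = πD²/4 = π(0.491)²/4 = 0.1893 m²; mean velocity V = Q/A = 1.056/0.1893 = 5.575 m/s.
Reynolds number Re = ρVD/μ = 0.746 · 5.575 · 0.491 / 1.16e-05 = 1.76e+05.
Re > 4000 → turbulent. Relative roughness ε/D = 2.7e-06/0.491 = 5.5e-06. Haaland: 1/√f = -1.8 log₁₀[(5.5e-06/3.7)^1.11 + 6.9/1.76e+05] = -1.8 log₁₀[3.4e-07 + 3.92e-05] = 7.925, so f = 0.01592.
Total minor-loss coefficient ΣK = 4·0.31 + 4·0.35 + 4·0.85 = 6.04.
ΔP = [f·L/D + ΣK]·(ρV²/2) = [0.01592·255/0.491 + 6.04]·(0.746·5.575²/2) = [8.268 + 6.04]·11.59 = 165.9 Pa.
ΔP = 165.9 Pa = 0.166 kPa.

ΔP ≈ 0.166 kPa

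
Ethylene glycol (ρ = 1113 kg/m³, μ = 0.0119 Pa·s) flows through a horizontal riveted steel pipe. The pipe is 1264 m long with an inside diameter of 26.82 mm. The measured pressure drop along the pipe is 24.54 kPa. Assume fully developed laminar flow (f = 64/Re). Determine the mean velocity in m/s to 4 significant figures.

For laminar flow, f = 64/Re with Re = ρVD/μ, so Darcy-Weisbach reduces to ΔP = 32μLV/D². Solving for V: V = ΔP·D²/(32μL) = 2.454e+04·(0.02682)²/(32·0.0119·1264) = 0.03667 m/s.
Check: Re = ρVD/μ = 1113·0.03667·0.02682/0.0119 = 91.99 < 2300, so the laminar assumption holds.

V ≈ 0.03667 m/s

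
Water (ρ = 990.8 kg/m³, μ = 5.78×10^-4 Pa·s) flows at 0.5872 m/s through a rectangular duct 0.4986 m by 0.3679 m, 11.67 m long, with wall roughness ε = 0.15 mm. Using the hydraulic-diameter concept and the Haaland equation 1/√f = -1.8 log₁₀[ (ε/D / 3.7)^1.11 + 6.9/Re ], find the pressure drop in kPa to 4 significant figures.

ΔP ≈ 0.07880 kPa

Hydraulic diameter D_h = 4A/P = 4·(0.4986·0.3679)/(2·(0.4986+0.3679)) = 0.7337/1.733 = 0.4234 m.
Re = ρVD_h/μ = 990.8·0.5872·0.4234/0.000578 = 4.262e+05.
ε/D_h = 0.00015/0.4234 = 0.000354; Haaland gives 1/√f = -1.8 log₁₀[3.46e-05+1.62e-05] = 7.73, so f = 0.01674.
ΔP = f(L/D_h)(ρV²/2) = 0.01674·11.67/0.4234·170.8 = 78.8 Pa.
ΔP = 0.07880 kPa.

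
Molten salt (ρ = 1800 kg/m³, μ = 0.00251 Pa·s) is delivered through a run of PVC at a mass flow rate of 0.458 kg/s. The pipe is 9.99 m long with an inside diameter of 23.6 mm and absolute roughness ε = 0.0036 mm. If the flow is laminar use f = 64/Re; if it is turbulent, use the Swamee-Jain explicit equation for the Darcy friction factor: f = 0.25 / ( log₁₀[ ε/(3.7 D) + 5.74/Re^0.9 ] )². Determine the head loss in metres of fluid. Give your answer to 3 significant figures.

h_f ≈ 0.229 m

A = πD²/4 = π(0.0236)²/4 = 0.0004374 m²; mean velocity V = ṁ/(ρA) = 0.458/(1800 · 0.0004374) = 0.5817 m/s.
Reynolds number Re = ρVD/μ = 1800 · 0.5817 · 0.0236 / 0.00251 = 9844.
Re > 4000 → turbulent. Relative roughness ε/D = 3.6e-06/0.0236 = 0.000153. Swamee-Jain: f = 0.25/(log₁₀[0.000153/3.7 + 5.74/9844^0.9])² = 0.25/(log₁₀[4.12e-05 + 0.00146])² = 0.25/(-2.823)² = 0.03137.
Darcy-Weisbach: ΔP = f(L/D)(ρV²/2) = 0.03137·(9.99/0.0236)·(1800·0.5817²/2) = 0.03137·423.3·304.5 = 4044 Pa.
Head loss h_f = ΔP/(ρg) = 4044/(1800·9.81) = 0.229 m.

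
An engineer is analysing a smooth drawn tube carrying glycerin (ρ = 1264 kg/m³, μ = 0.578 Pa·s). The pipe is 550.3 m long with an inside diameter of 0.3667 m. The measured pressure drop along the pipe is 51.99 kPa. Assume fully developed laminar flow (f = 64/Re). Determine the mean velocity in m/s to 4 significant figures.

V ≈ 0.6869 m/s

For laminar flow, f = 64/Re with Re = ρVD/μ, so Darcy-Weisbach reduces to ΔP = 32μLV/D². Solving for V: V = ΔP·D²/(32μL) = 5.199e+04·(0.3667)²/(32·0.578·550.3) = 0.6869 m/s.
Check: Re = ρVD/μ = 1264·0.6869·0.3667/0.578 = 550.8 < 2300, so the laminar assumption holds.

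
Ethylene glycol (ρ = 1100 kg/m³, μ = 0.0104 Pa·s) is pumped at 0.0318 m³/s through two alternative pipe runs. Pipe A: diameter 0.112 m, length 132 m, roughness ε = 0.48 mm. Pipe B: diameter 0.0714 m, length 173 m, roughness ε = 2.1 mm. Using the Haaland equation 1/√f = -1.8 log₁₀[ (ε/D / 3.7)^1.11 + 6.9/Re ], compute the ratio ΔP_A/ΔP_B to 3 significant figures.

Pipe A: V = Q/A = 0.0318/0.009852 = 3.228 m/s; Re = 3.824e+04; ε/D = 0.00429; Haaland → f = 0.03138; ΔP_A = f(L/D)(ρV²/2) = 2.119e+05 Pa.
Pipe B: V = Q/A = 0.0318/0.004004 = 7.942 m/s; Re = 5.998e+04; ε/D = 0.0294; Haaland → f = 0.05734; ΔP_B = f(L/D)(ρV²/2) = 4.82e+06 Pa.
ΔP_A/ΔP_B = 2.119e+05/4.82e+06 = 0.0440.

ΔP_A/ΔP_B ≈ 0.0440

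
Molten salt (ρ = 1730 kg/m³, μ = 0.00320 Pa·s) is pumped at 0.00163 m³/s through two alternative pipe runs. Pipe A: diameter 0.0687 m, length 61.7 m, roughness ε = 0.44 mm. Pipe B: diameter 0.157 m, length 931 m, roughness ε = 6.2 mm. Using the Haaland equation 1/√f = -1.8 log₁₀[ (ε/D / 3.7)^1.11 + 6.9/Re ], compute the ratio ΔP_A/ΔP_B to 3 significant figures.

ΔP_A/ΔP_B ≈ 2.24

Pipe A: V = Q/A = 0.00163/0.003707 = 0.4397 m/s; Re = 1.633e+04; ε/D = 0.0064; Haaland → f = 0.0369; ΔP_A = f(L/D)(ρV²/2) = 5544 Pa.
Pipe B: V = Q/A = 0.00163/0.01936 = 0.0842 m/s; Re = 7147; ε/D = 0.0395; Haaland → f = 0.06814; ΔP_B = f(L/D)(ρV²/2) = 2478 Pa.
ΔP_A/ΔP_B = 5544/2478 = 2.24.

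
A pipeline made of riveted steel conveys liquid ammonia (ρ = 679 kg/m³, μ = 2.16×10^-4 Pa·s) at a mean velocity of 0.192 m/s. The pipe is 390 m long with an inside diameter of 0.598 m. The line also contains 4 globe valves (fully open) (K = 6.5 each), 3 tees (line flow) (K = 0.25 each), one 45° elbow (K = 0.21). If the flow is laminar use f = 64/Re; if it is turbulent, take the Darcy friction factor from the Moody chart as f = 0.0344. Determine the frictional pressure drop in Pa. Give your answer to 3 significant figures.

Reynolds number Re = ρVD/μ = 679 · 0.192 · 0.598 / 0.000216 = 3.609e+05.
Re > 4000 → turbulent; use the Moody-chart value f = 0.0344.
Total minor-loss coefficient ΣK = 4·6.5 + 3·0.25 + 1·0.21 = 27.
ΔP = [f·L/D + ΣK]·(ρV²/2) = [0.0344·390/0.598 + 27]·(679·0.192²/2) = [22.43 + 27]·12.52 = 618.2 Pa.

ΔP ≈ 618 Pa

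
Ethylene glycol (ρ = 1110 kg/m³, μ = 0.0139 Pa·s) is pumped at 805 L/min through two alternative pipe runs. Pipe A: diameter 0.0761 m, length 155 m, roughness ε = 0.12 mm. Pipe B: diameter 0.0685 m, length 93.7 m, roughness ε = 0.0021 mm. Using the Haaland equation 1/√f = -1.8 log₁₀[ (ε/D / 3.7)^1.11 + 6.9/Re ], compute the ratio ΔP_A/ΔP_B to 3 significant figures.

Pipe A: V = Q/A = 0.01342/0.004548 = 2.95 m/s; Re = 1.793e+04; ε/D = 0.00158; Haaland → f = 0.02928; ΔP_A = f(L/D)(ρV²/2) = 2.88e+05 Pa.
Pipe B: V = Q/A = 0.01342/0.003685 = 3.641 m/s; Re = 1.991e+04; ε/D = 3.07e-05; Haaland → f = 0.02582; ΔP_B = f(L/D)(ρV²/2) = 2.598e+05 Pa.
ΔP_A/ΔP_B = 2.88e+05/2.598e+05 = 1.11.

ΔP_A/ΔP_B ≈ 1.11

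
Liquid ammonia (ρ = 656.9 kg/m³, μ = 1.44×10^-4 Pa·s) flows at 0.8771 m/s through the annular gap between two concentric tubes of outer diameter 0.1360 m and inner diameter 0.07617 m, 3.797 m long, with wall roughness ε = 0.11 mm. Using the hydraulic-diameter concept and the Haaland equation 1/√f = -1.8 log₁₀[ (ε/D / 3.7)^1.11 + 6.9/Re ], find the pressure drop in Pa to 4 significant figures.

ΔP ≈ 379.2 Pa

Hydraulic diameter D_h = 4A/P = D_o - D_i = 0.136 - 0.07617 = 0.05983 m.
Re = ρVD_h/μ = 656.9·0.8771·0.05983/0.000144 = 2.394e+05.
ε/D_h = 0.00011/0.05983 = 0.00184; Haaland gives 1/√f = -1.8 log₁₀[0.000215+2.88e-05] = 6.503, so f = 0.02365.
ΔP = f(L/D_h)(ρV²/2) = 0.02365·3.797/0.05983·252.7 = 379.2 Pa.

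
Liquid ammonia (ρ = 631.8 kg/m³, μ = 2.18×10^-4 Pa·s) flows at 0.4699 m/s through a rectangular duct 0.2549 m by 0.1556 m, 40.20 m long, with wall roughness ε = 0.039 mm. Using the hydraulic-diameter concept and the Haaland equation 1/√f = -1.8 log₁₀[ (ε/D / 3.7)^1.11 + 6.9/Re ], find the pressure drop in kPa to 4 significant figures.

ΔP ≈ 0.2368 kPa

Hydraulic diameter D_h = 4A/P = 4·(0.2549·0.1556)/(2·(0.2549+0.1556)) = 0.1586/0.821 = 0.1932 m.
Re = ρVD_h/μ = 631.8·0.4699·0.1932/0.000218 = 2.632e+05.
ε/D_h = 3.9e-05/0.1932 = 0.000202; Haaland gives 1/√f = -1.8 log₁₀[1.85e-05+2.62e-05] = 7.829, so f = 0.01632.
ΔP = f(L/D_h)(ρV²/2) = 0.01632·40.2/0.1932·69.75 = 236.8 Pa.
ΔP = 0.2368 kPa.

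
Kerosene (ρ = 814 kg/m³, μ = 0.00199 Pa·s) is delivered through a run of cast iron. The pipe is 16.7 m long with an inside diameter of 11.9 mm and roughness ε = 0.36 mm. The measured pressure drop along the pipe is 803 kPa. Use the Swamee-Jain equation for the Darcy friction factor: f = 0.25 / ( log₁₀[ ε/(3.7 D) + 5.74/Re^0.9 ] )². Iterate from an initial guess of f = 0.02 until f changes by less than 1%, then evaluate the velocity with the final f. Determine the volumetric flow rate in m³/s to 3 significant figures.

Q ≈ 5.42×10^-4 m³/s

Rearranging Darcy-Weisbach: V = √(2·ΔP·D/(f·L·ρ)). With ε/D = 0.00036/0.0119 = 0.0303, iterate starting from f = 0.02:
  f = 0.02 → V = √(2·8.03e+05·0.0119/(0.02·16.7·814)) = 8.384 m/s; Re = ρVD/μ = 4.081e+04; f → 0.05855
  f = 0.05855 → V = 4.9 m/s; Re = 2.385e+04; f → 0.05927
  f = 0.05927 → V = 4.87 m/s; Re = 2.371e+04; f → 0.05928
Converged (Δf/f < 1%). With the final f = 0.05928: V = √(2·8.03e+05·0.0119/(0.05928·16.7·814)) = 4.87 m/s.
Q = V·A = 4.87·(π/4·0.0119²) = 0.0005416 m³/s = 5.42×10^-4 m³/s.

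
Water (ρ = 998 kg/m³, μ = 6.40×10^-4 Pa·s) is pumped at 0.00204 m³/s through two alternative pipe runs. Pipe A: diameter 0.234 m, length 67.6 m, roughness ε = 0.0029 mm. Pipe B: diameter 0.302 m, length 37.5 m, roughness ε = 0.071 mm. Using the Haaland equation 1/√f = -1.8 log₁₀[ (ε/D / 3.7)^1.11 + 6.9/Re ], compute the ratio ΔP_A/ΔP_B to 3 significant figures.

Pipe A: V = Q/A = 0.00204/0.04301 = 0.04744 m/s; Re = 1.731e+04; ε/D = 1.24e-05; Haaland → f = 0.02672; ΔP_A = f(L/D)(ρV²/2) = 8.668 Pa.
Pipe B: V = Q/A = 0.00204/0.07163 = 0.02848 m/s; Re = 1.341e+04; ε/D = 0.000235; Haaland → f = 0.02886; ΔP_B = f(L/D)(ρV²/2) = 1.45 Pa.
ΔP_A/ΔP_B = 8.668/1.45 = 5.98.

ΔP_A/ΔP_B ≈ 5.98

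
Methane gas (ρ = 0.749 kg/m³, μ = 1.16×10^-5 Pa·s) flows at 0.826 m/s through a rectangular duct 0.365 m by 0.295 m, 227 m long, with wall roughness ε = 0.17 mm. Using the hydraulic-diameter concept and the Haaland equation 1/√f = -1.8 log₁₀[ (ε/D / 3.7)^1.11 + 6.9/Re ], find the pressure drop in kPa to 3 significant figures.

Hydraulic diameter D_h = 4A/P = 4·(0.365·0.295)/(2·(0.365+0.295)) = 0.4307/1.32 = 0.3263 m.
Re = ρVD_h/μ = 0.749·0.826·0.3263/1.16e-05 = 1.74e+04.
ε/D_h = 0.00017/0.3263 = 0.000521; Haaland gives 1/√f = -1.8 log₁₀[5.31e-05+0.000397] = 6.025, so f = 0.02755.
ΔP = f(L/D_h)(ρV²/2) = 0.02755·227/0.3263·0.2555 = 4.897 Pa.
ΔP = 0.00490 kPa.

ΔP ≈ 0.00490 kPa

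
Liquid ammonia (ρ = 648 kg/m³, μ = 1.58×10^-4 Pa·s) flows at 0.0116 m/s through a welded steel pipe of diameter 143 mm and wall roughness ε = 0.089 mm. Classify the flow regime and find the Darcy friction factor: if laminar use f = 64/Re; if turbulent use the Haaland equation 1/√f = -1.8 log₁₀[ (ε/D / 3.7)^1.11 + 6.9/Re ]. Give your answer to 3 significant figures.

f ≈ 0.0351

Re = ρVD/μ = 648·0.0116·0.143/0.000158 = 6803.
Re > 4000 → turbulent. ε/D = 8.9e-05/0.143 = 0.000622; Haaland: 1/√f = -1.8 log₁₀[6.47e-05 + 0.00101] = 5.341, so f = 0.03506.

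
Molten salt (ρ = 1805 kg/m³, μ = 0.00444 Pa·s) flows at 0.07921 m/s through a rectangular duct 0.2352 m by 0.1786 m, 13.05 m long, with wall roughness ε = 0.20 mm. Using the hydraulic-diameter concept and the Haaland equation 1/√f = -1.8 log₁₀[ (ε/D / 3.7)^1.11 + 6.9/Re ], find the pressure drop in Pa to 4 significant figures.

ΔP ≈ 13.05 Pa

Hydraulic diameter D_h = 4A/P = 4·(0.2352·0.1786)/(2·(0.2352+0.1786)) = 0.168/0.8276 = 0.203 m.
Re = ρVD_h/μ = 1805·0.07921·0.203/0.00444 = 6538.
ε/D_h = 0.0002/0.203 = 0.000985; Haaland gives 1/√f = -1.8 log₁₀[0.000108+0.00106] = 5.282, so f = 0.03584.
ΔP = f(L/D_h)(ρV²/2) = 0.03584·13.05/0.203·5.662 = 13.05 Pa.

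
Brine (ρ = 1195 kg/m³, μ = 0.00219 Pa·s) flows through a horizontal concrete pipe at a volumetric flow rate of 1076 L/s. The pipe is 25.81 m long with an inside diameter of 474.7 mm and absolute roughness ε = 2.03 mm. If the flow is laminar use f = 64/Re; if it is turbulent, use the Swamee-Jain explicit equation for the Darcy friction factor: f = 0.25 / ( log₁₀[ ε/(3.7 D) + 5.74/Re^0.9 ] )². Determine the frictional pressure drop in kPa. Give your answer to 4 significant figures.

ΔP ≈ 34.93 kPa

Q = 1076 L/s = 1076/1000 = 1.076 m³/s.
Cross-sectional area A = πD²/4 = π(0.4747)²/4 = 0.177 m²; mean velocity V = Q/A = 1.076/0.177 = 6.08 m/s.
Reynolds number Re = ρVD/μ = 1195 · 6.08 · 0.4747 / 0.00219 = 1.575e+06.
Re > 4000 → turbulent. Relative roughness ε/D = 0.00203/0.4747 = 0.00428. Swamee-Jain: f = 0.25/(log₁₀[0.00428/3.7 + 5.74/1.575e+06^0.9])² = 0.25/(log₁₀[0.00116 + 1.52e-05])² = 0.25/(-2.931)² = 0.02909.
Darcy-Weisbach: ΔP = f(L/D)(ρV²/2) = 0.02909·(25.81/0.4747)·(1195·6.08²/2) = 0.02909·54.37·2.209e+04 = 3.493e+04 Pa.
ΔP = 3.493e+04 Pa = 34.93 kPa.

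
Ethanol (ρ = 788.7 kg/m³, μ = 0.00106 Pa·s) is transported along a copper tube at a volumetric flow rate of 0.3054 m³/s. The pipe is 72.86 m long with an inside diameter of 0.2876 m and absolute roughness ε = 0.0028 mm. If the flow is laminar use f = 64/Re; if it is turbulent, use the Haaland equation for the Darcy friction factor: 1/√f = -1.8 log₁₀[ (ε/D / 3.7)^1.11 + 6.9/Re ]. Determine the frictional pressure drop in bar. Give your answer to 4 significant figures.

ΔP ≈ 0.2595 bar

Cross-sectional area A = πD²/4 = π(0.2876)²/4 = 0.06496 m²; mean velocity V = Q/A = 0.3054/0.06496 = 4.701 m/s.
Reynolds number Re = ρVD/μ = 788.7 · 4.701 · 0.2876 / 0.00106 = 1.006e+06.
Re > 4000 → turbulent. Relative roughness ε/D = 2.8e-06/0.2876 = 9.74e-06. Haaland: 1/√f = -1.8 log₁₀[(9.74e-06/3.7)^1.11 + 6.9/1.006e+06] = -1.8 log₁₀[6.4e-07 + 6.86e-06] = 9.225, so f = 0.01175.
Darcy-Weisbach: ΔP = f(L/D)(ρV²/2) = 0.01175·(72.86/0.2876)·(788.7·4.701²/2) = 0.01175·253.3·8715 = 2.595e+04 Pa.
ΔP = 2.595e+04 Pa = 0.2595 bar.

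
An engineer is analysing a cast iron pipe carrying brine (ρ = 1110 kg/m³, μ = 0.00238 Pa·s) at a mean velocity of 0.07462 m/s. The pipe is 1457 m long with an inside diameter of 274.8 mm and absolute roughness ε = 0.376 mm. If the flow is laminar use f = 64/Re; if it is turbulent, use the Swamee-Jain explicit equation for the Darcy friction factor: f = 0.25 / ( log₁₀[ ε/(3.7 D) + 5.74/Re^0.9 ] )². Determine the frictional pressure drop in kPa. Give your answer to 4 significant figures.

Reynolds number Re = ρVD/μ = 1110 · 0.07462 · 0.2748 / 0.00238 = 9564.
Re > 4000 → turbulent. Relative roughness ε/D = 0.000376/0.2748 = 0.00137. Swamee-Jain: f = 0.25/(log₁₀[0.00137/3.7 + 5.74/9564^0.9])² = 0.25/(log₁₀[0.00037 + 0.0015])² = 0.25/(-2.728)² = 0.03359.
Darcy-Weisbach: ΔP = f(L/D)(ρV²/2) = 0.03359·(1457/0.2748)·(1110·0.07462²/2) = 0.03359·5302·3.09 = 550.4 Pa.
ΔP = 550.4 Pa = 0.5504 kPa.

ΔP ≈ 0.5504 kPa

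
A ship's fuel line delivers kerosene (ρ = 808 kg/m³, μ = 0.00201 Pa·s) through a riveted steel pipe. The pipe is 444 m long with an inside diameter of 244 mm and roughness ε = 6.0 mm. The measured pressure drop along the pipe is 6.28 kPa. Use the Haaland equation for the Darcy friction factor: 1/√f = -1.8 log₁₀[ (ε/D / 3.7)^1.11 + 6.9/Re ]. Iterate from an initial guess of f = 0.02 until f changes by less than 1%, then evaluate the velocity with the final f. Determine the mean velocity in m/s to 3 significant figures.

Rearranging Darcy-Weisbach: V = √(2·ΔP·D/(f·L·ρ)). With ε/D = 0.006/0.244 = 0.0246, iterate starting from f = 0.02:
  f = 0.02 → V = √(2·6280·0.244/(0.02·444·808)) = 0.6535 m/s; Re = ρVD/μ = 6.41e+04; f → 0.05336
  f = 0.05336 → V = 0.4001 m/s; Re = 3.924e+04; f → 0.0537
Converged (Δf/f < 1%). With the final f = 0.0537: V = √(2·6280·0.244/(0.0537·444·808)) = 0.3989 m/s.

V ≈ 0.399 m/s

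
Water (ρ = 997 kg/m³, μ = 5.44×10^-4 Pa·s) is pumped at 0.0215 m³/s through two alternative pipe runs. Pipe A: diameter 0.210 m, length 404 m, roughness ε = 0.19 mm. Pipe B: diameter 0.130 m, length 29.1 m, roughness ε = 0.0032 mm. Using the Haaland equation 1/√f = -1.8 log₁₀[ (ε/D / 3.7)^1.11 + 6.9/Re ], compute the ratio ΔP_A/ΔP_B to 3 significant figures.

ΔP_A/ΔP_B ≈ 1.84

Pipe A: V = Q/A = 0.0215/0.03464 = 0.6207 m/s; Re = 2.389e+05; ε/D = 0.000905; Haaland → f = 0.02033; ΔP_A = f(L/D)(ρV²/2) = 7511 Pa.
Pipe B: V = Q/A = 0.0215/0.01327 = 1.62 m/s; Re = 3.859e+05; ε/D = 2.46e-05; Haaland → f = 0.01394; ΔP_B = f(L/D)(ρV²/2) = 4080 Pa.
ΔP_A/ΔP_B = 7511/4080 = 1.84.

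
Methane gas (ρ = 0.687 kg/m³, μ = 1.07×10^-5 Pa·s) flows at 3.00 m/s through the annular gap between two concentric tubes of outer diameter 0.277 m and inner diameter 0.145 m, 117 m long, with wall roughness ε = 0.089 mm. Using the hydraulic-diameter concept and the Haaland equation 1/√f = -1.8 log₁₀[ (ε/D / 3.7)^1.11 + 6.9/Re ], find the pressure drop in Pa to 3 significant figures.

ΔP ≈ 70.4 Pa

Hydraulic diameter D_h = 4A/P = D_o - D_i = 0.277 - 0.145 = 0.132 m.
Re = ρVD_h/μ = 0.687·3·0.132/1.07e-05 = 2.543e+04.
ε/D_h = 8.9e-05/0.132 = 0.000674; Haaland gives 1/√f = -1.8 log₁₀[7.07e-05+0.000271] = 6.239, so f = 0.02569.
ΔP = f(L/D_h)(ρV²/2) = 0.02569·117/0.132·3.091 = 70.41 Pa.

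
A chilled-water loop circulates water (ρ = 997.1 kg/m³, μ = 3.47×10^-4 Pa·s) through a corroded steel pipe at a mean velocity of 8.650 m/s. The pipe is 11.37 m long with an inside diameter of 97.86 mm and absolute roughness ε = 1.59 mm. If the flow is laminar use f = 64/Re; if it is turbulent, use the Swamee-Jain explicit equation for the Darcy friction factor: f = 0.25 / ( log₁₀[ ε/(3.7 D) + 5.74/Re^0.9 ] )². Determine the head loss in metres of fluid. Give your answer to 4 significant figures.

Reynolds number Re = ρVD/μ = 997.1 · 8.65 · 0.09786 / 0.000347 = 2.432e+06.
Re > 4000 → turbulent. Relative roughness ε/D = 0.00159/0.09786 = 0.0162. Swamee-Jain: f = 0.25/(log₁₀[0.0162/3.7 + 5.74/2.432e+06^0.9])² = 0.25/(log₁₀[0.00439 + 1.03e-05])² = 0.25/(-2.356)² = 0.04502.
Darcy-Weisbach: ΔP = f(L/D)(ρV²/2) = 0.04502·(11.37/0.09786)·(997.1·8.65²/2) = 0.04502·116.2·3.73e+04 = 1.951e+05 Pa.
Head loss h_f = ΔP/(ρg) = 1.951e+05/(997.1·9.81) = 19.95 m.

h_f ≈ 19.95 m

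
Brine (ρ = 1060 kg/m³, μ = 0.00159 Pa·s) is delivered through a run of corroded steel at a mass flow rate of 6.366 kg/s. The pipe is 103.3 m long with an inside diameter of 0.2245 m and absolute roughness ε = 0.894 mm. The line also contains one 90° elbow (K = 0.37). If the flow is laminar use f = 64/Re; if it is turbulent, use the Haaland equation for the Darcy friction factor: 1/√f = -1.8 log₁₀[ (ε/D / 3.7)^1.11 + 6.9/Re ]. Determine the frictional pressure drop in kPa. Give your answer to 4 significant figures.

ΔP ≈ 0.1859 kPa

A = πD²/4 = π(0.2245)²/4 = 0.03958 m²; mean velocity V = ṁ/(ρA) = 6.366/(1060 · 0.03958) = 0.1517 m/s.
Reynolds number Re = ρVD/μ = 1060 · 0.1517 · 0.2245 / 0.00159 = 2.271e+04.
Re > 4000 → turbulent. Relative roughness ε/D = 0.000894/0.2245 = 0.00398. Haaland: 1/√f = -1.8 log₁₀[(0.00398/3.7)^1.11 + 6.9/2.271e+04] = -1.8 log₁₀[0.000507 + 0.000304] = 5.563, so f = 0.03231.
Total minor-loss coefficient ΣK = 1·0.37 = 0.37.
ΔP = [f·L/D + ΣK]·(ρV²/2) = [0.03231·103.3/0.2245 + 0.37]·(1060·0.1517²/2) = [14.87 + 0.37]·12.2 = 185.9 Pa.
ΔP = 185.9 Pa = 0.1859 kPa.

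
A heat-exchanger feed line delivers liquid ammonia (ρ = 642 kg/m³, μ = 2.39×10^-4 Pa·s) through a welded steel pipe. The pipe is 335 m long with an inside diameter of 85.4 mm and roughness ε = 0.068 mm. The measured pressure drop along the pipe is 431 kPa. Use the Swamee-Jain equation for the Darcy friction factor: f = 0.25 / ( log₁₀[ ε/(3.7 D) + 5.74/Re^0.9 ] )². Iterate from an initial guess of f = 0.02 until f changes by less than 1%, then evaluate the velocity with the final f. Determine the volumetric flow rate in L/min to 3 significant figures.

Q ≈ 1460 L/min

Rearranging Darcy-Weisbach: V = √(2·ΔP·D/(f·L·ρ)). With ε/D = 6.8e-05/0.0854 = 0.000796, iterate starting from f = 0.02:
  f = 0.02 → V = √(2·4.31e+05·0.0854/(0.02·335·642)) = 4.137 m/s; Re = ρVD/μ = 9.49e+05; f → 0.01906
  f = 0.01906 → V = 4.237 m/s; Re = 9.72e+05; f → 0.01905
Converged (Δf/f < 1%). With the final f = 0.01905: V = √(2·4.31e+05·0.0854/(0.01905·335·642)) = 4.238 m/s.
Q = V·A = 4.238·(π/4·0.0854²) = 0.02428 m³/s = 1460 L/min.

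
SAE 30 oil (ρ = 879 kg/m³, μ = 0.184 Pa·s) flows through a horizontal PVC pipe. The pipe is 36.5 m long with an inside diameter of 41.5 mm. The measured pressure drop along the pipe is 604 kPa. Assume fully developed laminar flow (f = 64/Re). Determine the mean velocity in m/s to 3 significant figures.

V ≈ 4.84 m/s

For laminar flow, f = 64/Re with Re = ρVD/μ, so Darcy-Weisbach reduces to ΔP = 32μLV/D². Solving for V: V = ΔP·D²/(32μL) = 6.04e+05·(0.0415)²/(32·0.184·36.5) = 4.84 m/s.
Check: Re = ρVD/μ = 879·4.84·0.0415/0.184 = 959.6 < 2300, so the laminar assumption holds.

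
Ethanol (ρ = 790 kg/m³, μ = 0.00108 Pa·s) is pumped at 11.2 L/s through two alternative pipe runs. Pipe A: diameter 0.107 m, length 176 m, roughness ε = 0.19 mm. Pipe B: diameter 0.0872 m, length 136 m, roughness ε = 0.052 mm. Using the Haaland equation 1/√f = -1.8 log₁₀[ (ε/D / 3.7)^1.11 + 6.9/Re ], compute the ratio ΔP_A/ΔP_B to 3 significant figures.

ΔP_A/ΔP_B ≈ 0.566

Pipe A: V = Q/A = 0.0112/0.008992 = 1.246 m/s; Re = 9.749e+04; ε/D = 0.00178; Haaland → f = 0.02441; ΔP_A = f(L/D)(ρV²/2) = 2.46e+04 Pa.
Pipe B: V = Q/A = 0.0112/0.005972 = 1.875 m/s; Re = 1.196e+05; ε/D = 0.000596; Haaland → f = 0.02005; ΔP_B = f(L/D)(ρV²/2) = 4.345e+04 Pa.
ΔP_A/ΔP_B = 2.46e+04/4.345e+04 = 0.566.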